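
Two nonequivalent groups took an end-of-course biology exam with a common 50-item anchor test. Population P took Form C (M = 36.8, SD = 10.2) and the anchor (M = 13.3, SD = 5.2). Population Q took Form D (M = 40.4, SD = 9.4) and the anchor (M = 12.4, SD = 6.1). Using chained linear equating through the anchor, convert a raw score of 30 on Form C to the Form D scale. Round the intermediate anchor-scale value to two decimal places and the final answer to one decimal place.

36.4

Form C → anchor (Population P): v = (5.2/10.2)(30 − 36.8) + 13.3 = 9.83
anchor → Form D (Population Q): y = (9.4/6.1)(9.83 − 12.4) + 40.4 = 36.4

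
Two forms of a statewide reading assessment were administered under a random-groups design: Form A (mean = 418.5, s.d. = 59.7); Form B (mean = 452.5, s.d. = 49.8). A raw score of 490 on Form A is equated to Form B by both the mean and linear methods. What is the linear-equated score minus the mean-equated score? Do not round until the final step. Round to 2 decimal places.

-11.86

Mean-equated: 490 + (452.5 − 418.5) = 524.00
Linear-equated: (49.8/59.7)(490 − 418.5) + 452.5 = 512.143
Difference = 512.143 − 524.00 = -11.86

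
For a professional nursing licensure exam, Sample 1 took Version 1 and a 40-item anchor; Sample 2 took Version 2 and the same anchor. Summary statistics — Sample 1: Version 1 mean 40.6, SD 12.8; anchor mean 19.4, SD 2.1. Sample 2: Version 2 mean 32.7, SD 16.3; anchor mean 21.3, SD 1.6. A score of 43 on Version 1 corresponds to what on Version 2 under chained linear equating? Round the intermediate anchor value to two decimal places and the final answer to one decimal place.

Version 1 → anchor (Sample 1): v = (2.1/12.8)(43 − 40.6) + 19.4 = 19.79
anchor → Version 2 (Sample 2): y = (16.3/1.6)(19.79 − 21.3) + 32.7 = 17.3

17.3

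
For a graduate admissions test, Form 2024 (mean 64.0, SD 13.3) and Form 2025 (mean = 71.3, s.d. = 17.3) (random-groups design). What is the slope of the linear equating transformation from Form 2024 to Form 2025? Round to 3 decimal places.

1.301

A = SD_Y / SD_X = 17.3 / 13.3 = 1.301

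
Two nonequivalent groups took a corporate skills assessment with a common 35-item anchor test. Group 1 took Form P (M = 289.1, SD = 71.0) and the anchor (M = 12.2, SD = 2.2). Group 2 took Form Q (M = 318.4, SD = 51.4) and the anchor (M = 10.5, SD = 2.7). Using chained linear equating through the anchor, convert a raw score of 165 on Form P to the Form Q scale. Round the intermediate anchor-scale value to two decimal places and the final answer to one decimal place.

277.5

Form P → anchor (Group 1): v = (2.2/71.0)(165 − 289.1) + 12.2 = 8.35
anchor → Form Q (Group 2): y = (51.4/2.7)(8.35 − 10.5) + 318.4 = 277.5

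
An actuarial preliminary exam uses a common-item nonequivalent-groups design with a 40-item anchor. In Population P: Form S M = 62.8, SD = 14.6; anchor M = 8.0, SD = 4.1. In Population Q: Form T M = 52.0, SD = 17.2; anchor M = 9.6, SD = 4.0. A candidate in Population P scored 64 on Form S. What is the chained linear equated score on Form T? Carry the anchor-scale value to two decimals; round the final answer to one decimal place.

46.6

Form S → anchor (Population P): v = (4.1/14.6)(64 − 62.8) + 8.0 = 8.34
anchor → Form T (Population Q): y = (17.2/4.0)(8.34 − 9.6) + 52.0 = 46.6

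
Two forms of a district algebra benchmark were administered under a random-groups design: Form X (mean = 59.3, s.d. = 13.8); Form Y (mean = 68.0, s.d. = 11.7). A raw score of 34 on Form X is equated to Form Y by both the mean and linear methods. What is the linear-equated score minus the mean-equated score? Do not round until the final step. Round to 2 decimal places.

Mean-equated: 34 + (68.0 − 59.3) = 42.70
Linear-equated: (11.7/13.8)(34 − 59.3) + 68.0 = 46.550
Difference = 46.550 − 42.70 = 3.85

3.85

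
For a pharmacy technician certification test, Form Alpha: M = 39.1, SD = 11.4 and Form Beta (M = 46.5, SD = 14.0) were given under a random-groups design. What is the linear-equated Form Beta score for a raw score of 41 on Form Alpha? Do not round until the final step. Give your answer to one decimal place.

48.8

Linear equating: y = (SD_Y/SD_X)(x − M_X) + M_Y
y = (14.0/11.4)(41 − 39.1) + 46.5
y = 1.228070 × 1.9 + 46.5 = 2.3333 + 46.5 = 48.8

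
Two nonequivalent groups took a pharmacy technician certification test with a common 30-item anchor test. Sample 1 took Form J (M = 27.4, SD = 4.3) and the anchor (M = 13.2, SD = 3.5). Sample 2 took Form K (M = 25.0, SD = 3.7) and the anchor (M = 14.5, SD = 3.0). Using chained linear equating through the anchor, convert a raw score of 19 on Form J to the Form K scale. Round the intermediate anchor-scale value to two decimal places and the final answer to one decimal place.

15.0

Form J → anchor (Sample 1): v = (3.5/4.3)(19 − 27.4) + 13.2 = 6.36
anchor → Form K (Sample 2): y = (3.7/3.0)(6.36 − 14.5) + 25.0 = 15.0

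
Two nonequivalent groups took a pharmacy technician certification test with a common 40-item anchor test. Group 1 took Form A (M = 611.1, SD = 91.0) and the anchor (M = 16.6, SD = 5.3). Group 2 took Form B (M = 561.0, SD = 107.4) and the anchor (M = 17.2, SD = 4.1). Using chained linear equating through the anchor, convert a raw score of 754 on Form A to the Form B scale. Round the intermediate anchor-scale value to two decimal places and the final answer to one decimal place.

763.2

Form A → anchor (Group 1): v = (5.3/91.0)(754 − 611.1) + 16.6 = 24.92
anchor → Form B (Group 2): y = (107.4/4.1)(24.92 − 17.2) + 561.0 = 763.2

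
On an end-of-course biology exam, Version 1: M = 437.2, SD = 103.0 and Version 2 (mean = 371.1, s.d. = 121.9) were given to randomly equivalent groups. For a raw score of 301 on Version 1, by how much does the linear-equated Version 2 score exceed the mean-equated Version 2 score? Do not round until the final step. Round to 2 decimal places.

Mean-equated: 301 + (371.1 − 437.2) = 234.90
Linear-equated: (121.9/103.0)(301 − 437.2) + 371.1 = 209.908
Difference = 209.908 − 234.90 = -24.99

-24.99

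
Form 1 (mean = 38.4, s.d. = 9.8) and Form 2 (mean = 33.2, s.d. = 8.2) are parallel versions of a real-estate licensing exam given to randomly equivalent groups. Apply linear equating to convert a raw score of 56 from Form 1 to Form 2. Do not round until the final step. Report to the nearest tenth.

47.9

Linear equating: y = (SD_Y/SD_X)(x − M_X) + M_Y
y = (8.2/9.8)(56 − 38.4) + 33.2
y = 0.836735 × 17.6 + 33.2 = 14.7265 + 33.2 = 47.9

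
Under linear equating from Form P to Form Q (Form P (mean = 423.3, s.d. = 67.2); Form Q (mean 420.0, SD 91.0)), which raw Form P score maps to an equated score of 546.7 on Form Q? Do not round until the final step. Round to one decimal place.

Invert y = (SD_Y/SD_X)(x − M_X) + M_Y:
x = (SD_X/SD_Y)(y − M_Y) + M_X = (67.2/91.0)(546.7 − 420.0) + 423.3
x = 0.738462 × 126.700 + 423.3 = 516.9

516.9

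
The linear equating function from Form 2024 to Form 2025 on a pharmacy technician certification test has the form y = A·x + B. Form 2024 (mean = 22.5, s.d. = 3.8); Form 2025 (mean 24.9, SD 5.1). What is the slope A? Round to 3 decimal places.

1.342

A = SD_Y / SD_X = 5.1 / 3.8 = 1.342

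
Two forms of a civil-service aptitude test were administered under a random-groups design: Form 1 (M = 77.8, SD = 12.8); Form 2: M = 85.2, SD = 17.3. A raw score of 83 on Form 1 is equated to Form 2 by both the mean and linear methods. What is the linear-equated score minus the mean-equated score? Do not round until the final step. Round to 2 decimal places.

Mean-equated: 83 + (85.2 − 77.8) = 90.40
Linear-equated: (17.3/12.8)(83 − 77.8) + 85.2 = 92.228
Difference = 92.228 − 90.40 = 1.83

1.83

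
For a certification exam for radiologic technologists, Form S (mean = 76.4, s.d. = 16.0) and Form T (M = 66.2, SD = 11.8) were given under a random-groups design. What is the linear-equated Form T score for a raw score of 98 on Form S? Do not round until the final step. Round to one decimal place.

Linear equating: y = (SD_Y/SD_X)(x − M_X) + M_Y
y = (11.8/16.0)(98 − 76.4) + 66.2
y = 0.737500 × 21.6 + 66.2 = 15.9300 + 66.2 = 82.1

82.1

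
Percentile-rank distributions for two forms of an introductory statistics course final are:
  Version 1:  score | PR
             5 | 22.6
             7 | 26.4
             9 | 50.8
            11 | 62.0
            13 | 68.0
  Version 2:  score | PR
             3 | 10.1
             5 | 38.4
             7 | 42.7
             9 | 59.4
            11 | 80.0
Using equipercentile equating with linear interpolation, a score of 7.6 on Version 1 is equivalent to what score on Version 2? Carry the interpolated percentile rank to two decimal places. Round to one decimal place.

4.7

PR of 7.6 on Version 1: 26.4 + (7.6 − 7)/(9 − 7) × (50.8 − 26.4) = 33.72
On Version 2, PR 33.72 falls between score 3 (PR 10.1) and 5 (PR 38.4).
Interpolate: 3 + (33.72 − 10.1)/(38.4 − 10.1) × (5 − 3) = 4.7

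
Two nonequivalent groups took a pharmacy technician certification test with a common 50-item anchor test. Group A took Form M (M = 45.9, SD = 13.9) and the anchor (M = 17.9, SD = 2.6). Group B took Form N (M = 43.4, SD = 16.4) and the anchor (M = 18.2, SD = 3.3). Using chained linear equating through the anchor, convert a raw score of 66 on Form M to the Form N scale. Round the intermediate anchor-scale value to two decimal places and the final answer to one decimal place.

Form M → anchor (Group A): v = (2.6/13.9)(66 − 45.9) + 17.9 = 21.66
anchor → Form N (Group B): y = (16.4/3.3)(21.66 − 18.2) + 43.4 = 60.6

60.6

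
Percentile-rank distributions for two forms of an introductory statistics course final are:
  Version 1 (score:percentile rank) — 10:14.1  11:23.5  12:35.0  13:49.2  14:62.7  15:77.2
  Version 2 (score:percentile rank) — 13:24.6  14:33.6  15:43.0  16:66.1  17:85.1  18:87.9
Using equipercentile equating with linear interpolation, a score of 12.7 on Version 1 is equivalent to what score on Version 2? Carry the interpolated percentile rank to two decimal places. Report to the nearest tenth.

PR of 12.7 on Version 1: 35.0 + (12.7 − 12)/(13 − 12) × (49.2 − 35.0) = 44.94
On Version 2, PR 44.94 falls between score 15 (PR 43.0) and 16 (PR 66.1).
Interpolate: 15 + (44.94 − 43.0)/(66.1 − 43.0) × (16 − 15) = 15.1

15.1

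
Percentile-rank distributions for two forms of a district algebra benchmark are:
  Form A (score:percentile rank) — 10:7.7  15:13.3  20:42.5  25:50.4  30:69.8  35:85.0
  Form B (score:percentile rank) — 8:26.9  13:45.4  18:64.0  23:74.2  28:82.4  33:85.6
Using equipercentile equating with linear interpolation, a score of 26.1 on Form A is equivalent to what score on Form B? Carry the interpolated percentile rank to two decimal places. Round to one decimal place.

15.5

PR of 26.1 on Form A: 50.4 + (26.1 − 25)/(30 − 25) × (69.8 − 50.4) = 54.67
On Form B, PR 54.67 falls between score 13 (PR 45.4) and 18 (PR 64.0).
Interpolate: 13 + (54.67 − 45.4)/(64.0 − 45.4) × (18 − 13) = 15.5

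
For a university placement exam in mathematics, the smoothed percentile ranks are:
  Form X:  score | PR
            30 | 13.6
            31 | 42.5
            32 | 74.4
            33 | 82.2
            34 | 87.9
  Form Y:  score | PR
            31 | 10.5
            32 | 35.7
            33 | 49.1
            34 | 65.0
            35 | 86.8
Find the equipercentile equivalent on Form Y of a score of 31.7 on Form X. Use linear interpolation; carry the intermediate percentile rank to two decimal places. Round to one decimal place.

34.0

PR of 31.7 on Form X: 42.5 + (31.7 − 31)/(32 − 31) × (74.4 − 42.5) = 64.83
On Form Y, PR 64.83 falls between score 33 (PR 49.1) and 34 (PR 65.0).
Interpolate: 33 + (64.83 − 49.1)/(65.0 − 49.1) × (34 − 33) = 34.0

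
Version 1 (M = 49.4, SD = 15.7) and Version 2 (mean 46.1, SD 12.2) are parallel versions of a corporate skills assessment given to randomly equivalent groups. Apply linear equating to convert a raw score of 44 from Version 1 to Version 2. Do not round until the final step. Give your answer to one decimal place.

Linear equating: y = (SD_Y/SD_X)(x − M_X) + M_Y
y = (12.2/15.7)(44 − 49.4) + 46.1
y = 0.777070 × -5.4 + 46.1 = -4.1962 + 46.1 = 41.9

41.9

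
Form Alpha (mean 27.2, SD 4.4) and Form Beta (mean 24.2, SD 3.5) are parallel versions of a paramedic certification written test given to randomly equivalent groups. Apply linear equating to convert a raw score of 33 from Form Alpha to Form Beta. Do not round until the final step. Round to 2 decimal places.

28.81

Linear equating: y = (SD_Y/SD_X)(x − M_X) + M_Y
y = (3.5/4.4)(33 − 27.2) + 24.2
y = 0.795455 × 5.8 + 24.2 = 4.6136 + 24.2 = 28.81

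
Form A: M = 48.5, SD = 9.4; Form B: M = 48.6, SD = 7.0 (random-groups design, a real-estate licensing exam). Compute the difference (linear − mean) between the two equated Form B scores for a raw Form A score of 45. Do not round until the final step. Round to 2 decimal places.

Mean-equated: 45 + (48.6 − 48.5) = 45.10
Linear-equated: (7.0/9.4)(45 − 48.5) + 48.6 = 45.994
Difference = 45.994 − 45.10 = 0.89

0.89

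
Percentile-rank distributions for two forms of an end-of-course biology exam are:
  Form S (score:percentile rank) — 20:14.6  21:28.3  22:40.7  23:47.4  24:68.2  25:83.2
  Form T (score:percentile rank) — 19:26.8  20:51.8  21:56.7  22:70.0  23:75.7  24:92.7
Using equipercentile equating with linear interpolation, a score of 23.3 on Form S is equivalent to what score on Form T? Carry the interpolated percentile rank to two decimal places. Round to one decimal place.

PR of 23.3 on Form S: 47.4 + (23.3 − 23)/(24 − 23) × (68.2 − 47.4) = 53.64
On Form T, PR 53.64 falls between score 20 (PR 51.8) and 21 (PR 56.7).
Interpolate: 20 + (53.64 − 51.8)/(56.7 − 51.8) × (21 − 20) = 20.4

20.4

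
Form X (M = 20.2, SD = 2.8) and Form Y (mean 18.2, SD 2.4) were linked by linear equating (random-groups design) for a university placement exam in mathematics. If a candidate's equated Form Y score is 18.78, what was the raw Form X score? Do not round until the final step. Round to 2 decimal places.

Invert y = (SD_Y/SD_X)(x − M_X) + M_Y:
x = (SD_X/SD_Y)(y − M_Y) + M_X = (2.8/2.4)(18.78 − 18.2) + 20.2
x = 1.166667 × 0.580 + 20.2 = 20.88

20.88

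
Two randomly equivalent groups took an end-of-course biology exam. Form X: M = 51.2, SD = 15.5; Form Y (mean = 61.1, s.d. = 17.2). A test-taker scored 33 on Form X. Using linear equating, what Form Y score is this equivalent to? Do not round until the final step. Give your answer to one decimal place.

40.9

Linear equating: y = (SD_Y/SD_X)(x − M_X) + M_Y
y = (17.2/15.5)(33 − 51.2) + 61.1
y = 1.109677 × -18.2 + 61.1 = -20.1961 + 61.1 = 40.9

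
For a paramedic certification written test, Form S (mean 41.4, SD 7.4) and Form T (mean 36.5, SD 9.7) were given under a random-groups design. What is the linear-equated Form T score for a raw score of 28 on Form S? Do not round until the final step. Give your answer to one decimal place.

Linear equating: y = (SD_Y/SD_X)(x − M_X) + M_Y
y = (9.7/7.4)(28 − 41.4) + 36.5
y = 1.310811 × -13.4 + 36.5 = -17.5649 + 36.5 = 18.9

18.9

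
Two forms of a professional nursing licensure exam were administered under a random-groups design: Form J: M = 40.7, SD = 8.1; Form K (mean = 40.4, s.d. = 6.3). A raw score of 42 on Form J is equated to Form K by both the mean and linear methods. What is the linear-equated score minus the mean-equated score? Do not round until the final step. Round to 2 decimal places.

-0.29

Mean-equated: 42 + (40.4 − 40.7) = 41.70
Linear-equated: (6.3/8.1)(42 − 40.7) + 40.4 = 41.411
Difference = 41.411 − 41.70 = -0.29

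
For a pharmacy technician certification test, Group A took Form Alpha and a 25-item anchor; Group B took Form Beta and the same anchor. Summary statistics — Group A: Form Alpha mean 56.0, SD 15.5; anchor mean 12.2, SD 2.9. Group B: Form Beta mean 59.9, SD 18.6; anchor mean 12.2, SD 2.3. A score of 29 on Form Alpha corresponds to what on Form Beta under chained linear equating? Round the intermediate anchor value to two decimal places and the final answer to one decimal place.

19.1

Form Alpha → anchor (Group A): v = (2.9/15.5)(29 − 56.0) + 12.2 = 7.15
anchor → Form Beta (Group B): y = (18.6/2.3)(7.15 − 12.2) + 59.9 = 19.1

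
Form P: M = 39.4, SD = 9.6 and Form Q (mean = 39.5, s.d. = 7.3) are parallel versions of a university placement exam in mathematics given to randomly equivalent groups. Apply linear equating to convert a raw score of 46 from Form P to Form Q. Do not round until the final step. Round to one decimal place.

Linear equating: y = (SD_Y/SD_X)(x − M_X) + M_Y
y = (7.3/9.6)(46 − 39.4) + 39.5
y = 0.760417 × 6.6 + 39.5 = 5.0188 + 39.5 = 44.5

44.5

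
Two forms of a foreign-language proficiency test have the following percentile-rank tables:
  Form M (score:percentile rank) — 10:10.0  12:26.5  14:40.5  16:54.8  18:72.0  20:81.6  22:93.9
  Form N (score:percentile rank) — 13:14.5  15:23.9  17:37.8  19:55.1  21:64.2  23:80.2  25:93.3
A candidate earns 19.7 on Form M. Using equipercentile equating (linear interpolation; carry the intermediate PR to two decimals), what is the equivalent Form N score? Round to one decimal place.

PR of 19.7 on Form M: 72.0 + (19.7 − 18)/(20 − 18) × (81.6 − 72.0) = 80.16
On Form N, PR 80.16 falls between score 21 (PR 64.2) and 23 (PR 80.2).
Interpolate: 21 + (80.16 − 64.2)/(80.2 − 64.2) × (23 − 21) = 23.0

23.0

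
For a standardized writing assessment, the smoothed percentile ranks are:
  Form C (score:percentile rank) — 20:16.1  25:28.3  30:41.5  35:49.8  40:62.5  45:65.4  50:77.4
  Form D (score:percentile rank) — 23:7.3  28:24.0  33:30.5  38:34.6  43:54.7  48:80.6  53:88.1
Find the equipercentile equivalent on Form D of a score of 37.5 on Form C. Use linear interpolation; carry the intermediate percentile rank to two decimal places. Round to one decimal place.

43.3

PR of 37.5 on Form C: 49.8 + (37.5 − 35)/(40 − 35) × (62.5 − 49.8) = 56.15
On Form D, PR 56.15 falls between score 43 (PR 54.7) and 48 (PR 80.6).
Interpolate: 43 + (56.15 − 54.7)/(80.6 − 54.7) × (48 − 43) = 43.3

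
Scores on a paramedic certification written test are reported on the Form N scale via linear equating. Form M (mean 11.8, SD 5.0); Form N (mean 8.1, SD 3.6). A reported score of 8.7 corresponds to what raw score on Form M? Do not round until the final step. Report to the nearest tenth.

12.6

Invert y = (SD_Y/SD_X)(x − M_X) + M_Y:
x = (SD_X/SD_Y)(y − M_Y) + M_X = (5.0/3.6)(8.7 − 8.1) + 11.8
x = 1.388889 × 0.600 + 11.8 = 12.6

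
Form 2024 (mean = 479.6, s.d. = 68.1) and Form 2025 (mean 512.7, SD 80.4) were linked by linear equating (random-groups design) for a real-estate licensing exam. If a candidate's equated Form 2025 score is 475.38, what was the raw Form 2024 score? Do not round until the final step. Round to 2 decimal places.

447.99

Invert y = (SD_Y/SD_X)(x − M_X) + M_Y:
x = (SD_X/SD_Y)(y − M_Y) + M_X = (68.1/80.4)(475.38 − 512.7) + 479.6
x = 0.847015 × -37.320 + 479.6 = 447.99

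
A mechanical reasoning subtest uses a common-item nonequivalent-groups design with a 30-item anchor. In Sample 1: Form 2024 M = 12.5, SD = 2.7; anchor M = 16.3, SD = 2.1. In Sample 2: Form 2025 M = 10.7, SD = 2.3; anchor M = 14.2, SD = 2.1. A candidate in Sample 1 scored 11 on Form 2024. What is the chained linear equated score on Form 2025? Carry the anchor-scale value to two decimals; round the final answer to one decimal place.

Form 2024 → anchor (Sample 1): v = (2.1/2.7)(11 − 12.5) + 16.3 = 15.13
anchor → Form 2025 (Sample 2): y = (2.3/2.1)(15.13 − 14.2) + 10.7 = 11.7

11.7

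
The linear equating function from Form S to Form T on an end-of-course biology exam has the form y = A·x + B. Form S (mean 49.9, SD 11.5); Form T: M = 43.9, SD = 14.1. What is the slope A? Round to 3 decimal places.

A = SD_Y / SD_X = 14.1 / 11.5 = 1.226

1.226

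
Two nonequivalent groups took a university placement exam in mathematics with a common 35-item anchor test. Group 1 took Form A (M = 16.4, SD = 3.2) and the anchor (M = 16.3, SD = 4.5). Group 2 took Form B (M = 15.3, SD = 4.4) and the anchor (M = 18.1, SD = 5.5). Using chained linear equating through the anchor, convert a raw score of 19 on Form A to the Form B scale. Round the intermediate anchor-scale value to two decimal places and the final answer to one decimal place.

Form A → anchor (Group 1): v = (4.5/3.2)(19 − 16.4) + 16.3 = 19.96
anchor → Form B (Group 2): y = (4.4/5.5)(19.96 − 18.1) + 15.3 = 16.8

16.8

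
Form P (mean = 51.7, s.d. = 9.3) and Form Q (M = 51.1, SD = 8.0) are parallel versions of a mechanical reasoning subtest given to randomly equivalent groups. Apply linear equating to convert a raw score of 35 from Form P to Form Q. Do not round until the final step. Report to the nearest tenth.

36.7

Linear equating: y = (SD_Y/SD_X)(x − M_X) + M_Y
y = (8.0/9.3)(35 − 51.7) + 51.1
y = 0.860215 × -16.7 + 51.1 = -14.3656 + 51.1 = 36.7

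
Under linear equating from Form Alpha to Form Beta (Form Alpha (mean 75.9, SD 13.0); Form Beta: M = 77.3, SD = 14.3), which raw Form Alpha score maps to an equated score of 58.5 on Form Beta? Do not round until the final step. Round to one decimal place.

Invert y = (SD_Y/SD_X)(x − M_X) + M_Y:
x = (SD_X/SD_Y)(y − M_Y) + M_X = (13.0/14.3)(58.5 − 77.3) + 75.9
x = 0.909091 × -18.800 + 75.9 = 58.8

58.8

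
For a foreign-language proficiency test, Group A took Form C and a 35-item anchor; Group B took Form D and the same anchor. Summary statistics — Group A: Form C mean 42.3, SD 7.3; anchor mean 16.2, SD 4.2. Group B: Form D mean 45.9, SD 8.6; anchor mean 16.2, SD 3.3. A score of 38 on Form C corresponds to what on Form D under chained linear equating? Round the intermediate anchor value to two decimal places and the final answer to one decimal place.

39.5

Form C → anchor (Group A): v = (4.2/7.3)(38 − 42.3) + 16.2 = 13.73
anchor → Form D (Group B): y = (8.6/3.3)(13.73 − 16.2) + 45.9 = 39.5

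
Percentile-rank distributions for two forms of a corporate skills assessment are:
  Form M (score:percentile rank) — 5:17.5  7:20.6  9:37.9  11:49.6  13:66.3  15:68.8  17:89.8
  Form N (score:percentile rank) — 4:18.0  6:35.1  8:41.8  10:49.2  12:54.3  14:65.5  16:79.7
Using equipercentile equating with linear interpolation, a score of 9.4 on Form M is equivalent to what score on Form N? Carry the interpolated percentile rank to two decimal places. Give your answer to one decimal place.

7.5

PR of 9.4 on Form M: 37.9 + (9.4 − 9)/(11 − 9) × (49.6 − 37.9) = 40.24
On Form N, PR 40.24 falls between score 6 (PR 35.1) and 8 (PR 41.8).
Interpolate: 6 + (40.24 − 35.1)/(41.8 − 35.1) × (8 − 6) = 7.5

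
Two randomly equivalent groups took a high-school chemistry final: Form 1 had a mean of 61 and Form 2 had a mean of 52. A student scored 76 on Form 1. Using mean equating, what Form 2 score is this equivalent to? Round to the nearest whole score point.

67

Mean equating: y = x + (M_Y − M_X) = 76 + (52 − 61) = 67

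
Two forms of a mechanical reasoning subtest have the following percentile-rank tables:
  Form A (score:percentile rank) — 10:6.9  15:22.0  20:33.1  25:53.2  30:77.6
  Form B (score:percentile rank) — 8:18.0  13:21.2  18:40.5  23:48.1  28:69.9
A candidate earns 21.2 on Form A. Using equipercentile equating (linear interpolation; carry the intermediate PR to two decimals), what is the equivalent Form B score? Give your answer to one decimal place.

17.3

PR of 21.2 on Form A: 33.1 + (21.2 − 20)/(25 − 20) × (53.2 − 33.1) = 37.92
On Form B, PR 37.92 falls between score 13 (PR 21.2) and 18 (PR 40.5).
Interpolate: 13 + (37.92 − 21.2)/(40.5 − 21.2) × (18 − 13) = 17.3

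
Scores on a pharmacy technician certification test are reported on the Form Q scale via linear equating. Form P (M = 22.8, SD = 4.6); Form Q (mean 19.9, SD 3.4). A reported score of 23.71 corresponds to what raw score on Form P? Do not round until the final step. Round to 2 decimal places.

27.95

Invert y = (SD_Y/SD_X)(x − M_X) + M_Y:
x = (SD_X/SD_Y)(y − M_Y) + M_X = (4.6/3.4)(23.71 − 19.9) + 22.8
x = 1.352941 × 3.810 + 22.8 = 27.95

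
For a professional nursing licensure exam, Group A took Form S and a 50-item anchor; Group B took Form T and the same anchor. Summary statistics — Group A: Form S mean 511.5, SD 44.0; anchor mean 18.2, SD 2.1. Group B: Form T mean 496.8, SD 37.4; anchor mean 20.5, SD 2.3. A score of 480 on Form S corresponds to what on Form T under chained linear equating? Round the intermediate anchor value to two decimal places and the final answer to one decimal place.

Form S → anchor (Group A): v = (2.1/44.0)(480 − 511.5) + 18.2 = 16.70
anchor → Form T (Group B): y = (37.4/2.3)(16.70 − 20.5) + 496.8 = 435.0

435.0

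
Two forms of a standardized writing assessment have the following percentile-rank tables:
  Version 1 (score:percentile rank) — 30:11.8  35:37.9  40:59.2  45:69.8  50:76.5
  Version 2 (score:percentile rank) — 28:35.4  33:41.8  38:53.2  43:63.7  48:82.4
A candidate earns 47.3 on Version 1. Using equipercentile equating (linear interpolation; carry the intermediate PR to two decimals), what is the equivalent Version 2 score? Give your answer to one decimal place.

45.5

PR of 47.3 on Version 1: 69.8 + (47.3 − 45)/(50 − 45) × (76.5 − 69.8) = 72.88
On Version 2, PR 72.88 falls between score 43 (PR 63.7) and 48 (PR 82.4).
Interpolate: 43 + (72.88 − 63.7)/(82.4 − 63.7) × (48 − 43) = 45.5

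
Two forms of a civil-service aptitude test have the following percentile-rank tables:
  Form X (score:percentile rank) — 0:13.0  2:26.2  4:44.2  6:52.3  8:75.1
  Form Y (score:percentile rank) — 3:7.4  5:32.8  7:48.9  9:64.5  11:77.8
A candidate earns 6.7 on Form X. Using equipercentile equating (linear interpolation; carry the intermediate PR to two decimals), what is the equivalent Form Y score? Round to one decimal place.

8.5

PR of 6.7 on Form X: 52.3 + (6.7 − 6)/(8 − 6) × (75.1 − 52.3) = 60.28
On Form Y, PR 60.28 falls between score 7 (PR 48.9) and 9 (PR 64.5).
Interpolate: 7 + (60.28 − 48.9)/(64.5 − 48.9) × (9 − 7) = 8.5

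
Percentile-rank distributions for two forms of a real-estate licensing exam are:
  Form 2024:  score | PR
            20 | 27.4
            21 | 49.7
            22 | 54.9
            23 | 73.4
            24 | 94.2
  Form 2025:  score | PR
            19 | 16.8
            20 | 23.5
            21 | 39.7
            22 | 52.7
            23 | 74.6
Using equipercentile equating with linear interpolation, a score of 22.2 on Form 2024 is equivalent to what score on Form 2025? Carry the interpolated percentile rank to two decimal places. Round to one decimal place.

22.3

PR of 22.2 on Form 2024: 54.9 + (22.2 − 22)/(23 − 22) × (73.4 − 54.9) = 58.60
On Form 2025, PR 58.60 falls between score 22 (PR 52.7) and 23 (PR 74.6).
Interpolate: 22 + (58.60 − 52.7)/(74.6 − 52.7) × (23 − 22) = 22.3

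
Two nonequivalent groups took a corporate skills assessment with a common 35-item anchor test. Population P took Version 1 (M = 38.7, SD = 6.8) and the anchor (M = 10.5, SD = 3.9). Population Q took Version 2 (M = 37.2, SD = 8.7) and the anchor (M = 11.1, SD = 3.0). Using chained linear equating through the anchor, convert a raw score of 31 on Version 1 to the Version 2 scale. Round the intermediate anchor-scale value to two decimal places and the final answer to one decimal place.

Version 1 → anchor (Population P): v = (3.9/6.8)(31 − 38.7) + 10.5 = 6.08
anchor → Version 2 (Population Q): y = (8.7/3.0)(6.08 − 11.1) + 37.2 = 22.6

22.6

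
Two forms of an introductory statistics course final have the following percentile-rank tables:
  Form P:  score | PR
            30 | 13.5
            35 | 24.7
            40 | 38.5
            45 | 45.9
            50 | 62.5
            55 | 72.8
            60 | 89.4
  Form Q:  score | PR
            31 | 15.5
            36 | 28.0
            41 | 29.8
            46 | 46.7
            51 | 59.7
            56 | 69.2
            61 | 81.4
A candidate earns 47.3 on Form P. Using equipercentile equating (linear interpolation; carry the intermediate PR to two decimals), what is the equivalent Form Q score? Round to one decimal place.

PR of 47.3 on Form P: 45.9 + (47.3 − 45)/(50 − 45) × (62.5 − 45.9) = 53.54
On Form Q, PR 53.54 falls between score 46 (PR 46.7) and 51 (PR 59.7).
Interpolate: 46 + (53.54 − 46.7)/(59.7 − 46.7) × (51 − 46) = 48.6

48.6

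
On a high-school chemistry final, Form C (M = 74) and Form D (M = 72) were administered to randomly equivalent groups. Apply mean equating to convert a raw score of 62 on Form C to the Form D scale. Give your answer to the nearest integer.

Mean equating: y = x + (M_Y − M_X) = 62 + (72 − 74) = 60

60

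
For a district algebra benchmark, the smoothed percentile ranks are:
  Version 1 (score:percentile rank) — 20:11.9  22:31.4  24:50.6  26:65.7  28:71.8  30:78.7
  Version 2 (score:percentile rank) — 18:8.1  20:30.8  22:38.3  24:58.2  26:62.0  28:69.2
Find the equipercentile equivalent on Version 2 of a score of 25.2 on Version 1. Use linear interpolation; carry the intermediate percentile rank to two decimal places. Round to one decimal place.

24.8

PR of 25.2 on Version 1: 50.6 + (25.2 − 24)/(26 − 24) × (65.7 − 50.6) = 59.66
On Version 2, PR 59.66 falls between score 24 (PR 58.2) and 26 (PR 62.0).
Interpolate: 24 + (59.66 − 58.2)/(62.0 − 58.2) × (26 − 24) = 24.8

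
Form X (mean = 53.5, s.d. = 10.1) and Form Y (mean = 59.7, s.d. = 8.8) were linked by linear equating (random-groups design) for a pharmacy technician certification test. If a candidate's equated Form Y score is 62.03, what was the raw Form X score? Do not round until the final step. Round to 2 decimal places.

56.17

Invert y = (SD_Y/SD_X)(x − M_X) + M_Y:
x = (SD_X/SD_Y)(y − M_Y) + M_X = (10.1/8.8)(62.03 − 59.7) + 53.5
x = 1.147727 × 2.330 + 53.5 = 56.17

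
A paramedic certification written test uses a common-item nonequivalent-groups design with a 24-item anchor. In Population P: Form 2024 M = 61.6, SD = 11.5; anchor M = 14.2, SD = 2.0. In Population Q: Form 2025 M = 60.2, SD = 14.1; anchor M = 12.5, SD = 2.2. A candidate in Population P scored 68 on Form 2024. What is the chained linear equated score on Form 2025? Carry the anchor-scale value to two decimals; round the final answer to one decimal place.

Form 2024 → anchor (Population P): v = (2.0/11.5)(68 − 61.6) + 14.2 = 15.31
anchor → Form 2025 (Population Q): y = (14.1/2.2)(15.31 − 12.5) + 60.2 = 78.2

78.2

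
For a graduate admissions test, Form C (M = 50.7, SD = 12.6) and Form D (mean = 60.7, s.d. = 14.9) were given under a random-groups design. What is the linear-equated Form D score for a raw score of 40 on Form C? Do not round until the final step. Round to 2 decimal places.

48.05

Linear equating: y = (SD_Y/SD_X)(x − M_X) + M_Y
y = (14.9/12.6)(40 − 50.7) + 60.7
y = 1.182540 × -10.7 + 60.7 = -12.6532 + 60.7 = 48.05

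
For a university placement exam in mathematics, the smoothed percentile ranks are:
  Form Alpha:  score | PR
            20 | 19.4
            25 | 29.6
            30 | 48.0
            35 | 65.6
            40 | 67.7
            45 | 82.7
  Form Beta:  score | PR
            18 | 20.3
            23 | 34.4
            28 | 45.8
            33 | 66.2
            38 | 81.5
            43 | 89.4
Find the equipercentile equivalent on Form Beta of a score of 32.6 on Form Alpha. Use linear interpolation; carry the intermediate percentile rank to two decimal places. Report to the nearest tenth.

PR of 32.6 on Form Alpha: 48.0 + (32.6 − 30)/(35 − 30) × (65.6 − 48.0) = 57.15
On Form Beta, PR 57.15 falls between score 28 (PR 45.8) and 33 (PR 66.2).
Interpolate: 28 + (57.15 − 45.8)/(66.2 − 45.8) × (33 − 28) = 30.8

30.8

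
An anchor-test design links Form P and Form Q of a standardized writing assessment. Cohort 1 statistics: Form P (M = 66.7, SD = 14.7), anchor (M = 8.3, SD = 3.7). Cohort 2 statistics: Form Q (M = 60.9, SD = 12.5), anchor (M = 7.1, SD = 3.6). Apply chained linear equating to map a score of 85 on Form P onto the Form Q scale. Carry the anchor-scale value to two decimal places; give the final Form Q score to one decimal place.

Form P → anchor (Cohort 1): v = (3.7/14.7)(85 − 66.7) + 8.3 = 12.91
anchor → Form Q (Cohort 2): y = (12.5/3.6)(12.91 − 7.1) + 60.9 = 81.1

81.1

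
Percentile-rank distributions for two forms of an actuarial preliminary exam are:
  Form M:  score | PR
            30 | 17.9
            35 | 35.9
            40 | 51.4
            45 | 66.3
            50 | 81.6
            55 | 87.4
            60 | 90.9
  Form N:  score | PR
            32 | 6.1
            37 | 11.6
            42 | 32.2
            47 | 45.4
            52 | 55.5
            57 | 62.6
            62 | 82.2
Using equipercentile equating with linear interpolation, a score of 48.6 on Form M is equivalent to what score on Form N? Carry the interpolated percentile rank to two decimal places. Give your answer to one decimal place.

60.8

PR of 48.6 on Form M: 66.3 + (48.6 − 45)/(50 − 45) × (81.6 − 66.3) = 77.32
On Form N, PR 77.32 falls between score 57 (PR 62.6) and 62 (PR 82.2).
Interpolate: 57 + (77.32 − 62.6)/(82.2 − 62.6) × (62 − 57) = 60.8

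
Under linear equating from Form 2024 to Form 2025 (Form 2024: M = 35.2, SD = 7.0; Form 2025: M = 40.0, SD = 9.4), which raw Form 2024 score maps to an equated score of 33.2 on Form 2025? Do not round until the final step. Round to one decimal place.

30.1

Invert y = (SD_Y/SD_X)(x − M_X) + M_Y:
x = (SD_X/SD_Y)(y − M_Y) + M_X = (7.0/9.4)(33.2 − 40.0) + 35.2
x = 0.744681 × -6.800 + 35.2 = 30.1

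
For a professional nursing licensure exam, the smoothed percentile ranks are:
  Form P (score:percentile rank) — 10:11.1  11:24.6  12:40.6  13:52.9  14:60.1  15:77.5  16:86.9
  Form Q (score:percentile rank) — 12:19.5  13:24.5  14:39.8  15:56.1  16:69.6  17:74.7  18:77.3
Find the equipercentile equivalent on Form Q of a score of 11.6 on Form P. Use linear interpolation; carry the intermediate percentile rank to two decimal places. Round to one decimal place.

PR of 11.6 on Form P: 24.6 + (11.6 − 11)/(12 − 11) × (40.6 − 24.6) = 34.20
On Form Q, PR 34.20 falls between score 13 (PR 24.5) and 14 (PR 39.8).
Interpolate: 13 + (34.20 − 24.5)/(39.8 − 24.5) × (14 − 13) = 13.6

13.6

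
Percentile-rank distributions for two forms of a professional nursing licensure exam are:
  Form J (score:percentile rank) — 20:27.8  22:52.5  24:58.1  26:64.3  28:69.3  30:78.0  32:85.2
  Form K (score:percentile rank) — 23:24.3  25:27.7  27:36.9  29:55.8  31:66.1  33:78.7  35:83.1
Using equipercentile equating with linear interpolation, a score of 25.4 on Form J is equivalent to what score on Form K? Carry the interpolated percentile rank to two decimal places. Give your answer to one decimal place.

30.3

PR of 25.4 on Form J: 58.1 + (25.4 − 24)/(26 − 24) × (64.3 − 58.1) = 62.44
On Form K, PR 62.44 falls between score 29 (PR 55.8) and 31 (PR 66.1).
Interpolate: 29 + (62.44 − 55.8)/(66.1 − 55.8) × (31 − 29) = 30.3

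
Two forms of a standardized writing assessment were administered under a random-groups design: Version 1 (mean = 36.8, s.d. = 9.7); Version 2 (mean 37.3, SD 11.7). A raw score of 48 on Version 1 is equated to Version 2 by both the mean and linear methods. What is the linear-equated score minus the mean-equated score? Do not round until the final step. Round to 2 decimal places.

Mean-equated: 48 + (37.3 − 36.8) = 48.50
Linear-equated: (11.7/9.7)(48 − 36.8) + 37.3 = 50.809
Difference = 50.809 − 48.50 = 2.31

2.31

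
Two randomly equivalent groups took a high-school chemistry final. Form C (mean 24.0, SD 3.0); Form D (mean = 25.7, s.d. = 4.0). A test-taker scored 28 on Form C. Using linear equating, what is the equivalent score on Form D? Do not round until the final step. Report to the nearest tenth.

Linear equating: y = (SD_Y/SD_X)(x − M_X) + M_Y
y = (4.0/3.0)(28 − 24.0) + 25.7
y = 1.333333 × 4.0 + 25.7 = 5.3333 + 25.7 = 31.0

31.0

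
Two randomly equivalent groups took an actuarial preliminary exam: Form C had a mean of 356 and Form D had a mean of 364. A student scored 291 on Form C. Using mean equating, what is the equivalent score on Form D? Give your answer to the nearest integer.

Mean equating: y = x + (M_Y − M_X) = 291 + (364 − 356) = 299

299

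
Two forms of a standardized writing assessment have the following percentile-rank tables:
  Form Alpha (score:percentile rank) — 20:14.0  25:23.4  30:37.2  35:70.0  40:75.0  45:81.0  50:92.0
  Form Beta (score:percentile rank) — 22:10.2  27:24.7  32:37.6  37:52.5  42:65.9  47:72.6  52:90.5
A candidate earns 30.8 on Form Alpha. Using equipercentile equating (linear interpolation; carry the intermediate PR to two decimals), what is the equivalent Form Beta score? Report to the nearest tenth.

PR of 30.8 on Form Alpha: 37.2 + (30.8 − 30)/(35 − 30) × (70.0 − 37.2) = 42.45
On Form Beta, PR 42.45 falls between score 32 (PR 37.6) and 37 (PR 52.5).
Interpolate: 32 + (42.45 − 37.6)/(52.5 − 37.6) × (37 − 32) = 33.6

33.6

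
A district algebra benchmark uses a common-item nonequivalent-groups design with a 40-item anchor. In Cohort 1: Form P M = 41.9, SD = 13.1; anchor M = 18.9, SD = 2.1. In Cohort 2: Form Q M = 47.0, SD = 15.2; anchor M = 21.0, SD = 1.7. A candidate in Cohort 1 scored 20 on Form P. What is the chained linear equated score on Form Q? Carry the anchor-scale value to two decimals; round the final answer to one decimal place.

Form P → anchor (Cohort 1): v = (2.1/13.1)(20 − 41.9) + 18.9 = 15.39
anchor → Form Q (Cohort 2): y = (15.2/1.7)(15.39 − 21.0) + 47.0 = -3.2

-3.2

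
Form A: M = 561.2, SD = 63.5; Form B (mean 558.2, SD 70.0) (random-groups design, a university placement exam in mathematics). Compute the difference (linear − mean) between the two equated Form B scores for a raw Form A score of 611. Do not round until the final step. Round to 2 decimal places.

5.10

Mean-equated: 611 + (558.2 − 561.2) = 608.00
Linear-equated: (70.0/63.5)(611 − 561.2) + 558.2 = 613.098
Difference = 613.098 − 608.00 = 5.10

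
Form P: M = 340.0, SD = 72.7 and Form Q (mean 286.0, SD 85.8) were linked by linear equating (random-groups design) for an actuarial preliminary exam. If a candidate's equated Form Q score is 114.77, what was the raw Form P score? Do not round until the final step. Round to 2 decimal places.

194.91

Invert y = (SD_Y/SD_X)(x − M_X) + M_Y:
x = (SD_X/SD_Y)(y − M_Y) + M_X = (72.7/85.8)(114.77 − 286.0) + 340.0
x = 0.847319 × -171.230 + 340.0 = 194.91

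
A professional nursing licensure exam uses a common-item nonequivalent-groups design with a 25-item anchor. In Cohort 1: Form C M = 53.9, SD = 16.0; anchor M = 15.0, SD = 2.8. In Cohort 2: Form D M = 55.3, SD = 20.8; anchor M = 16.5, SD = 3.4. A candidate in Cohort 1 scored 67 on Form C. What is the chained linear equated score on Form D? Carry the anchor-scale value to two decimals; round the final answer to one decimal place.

60.1

Form C → anchor (Cohort 1): v = (2.8/16.0)(67 − 53.9) + 15.0 = 17.29
anchor → Form D (Cohort 2): y = (20.8/3.4)(17.29 − 16.5) + 55.3 = 60.1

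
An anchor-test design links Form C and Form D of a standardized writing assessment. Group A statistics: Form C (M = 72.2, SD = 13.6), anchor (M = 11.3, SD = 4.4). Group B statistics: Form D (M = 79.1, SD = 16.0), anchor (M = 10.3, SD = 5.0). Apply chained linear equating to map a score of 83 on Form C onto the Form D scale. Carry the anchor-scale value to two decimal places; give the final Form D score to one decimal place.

93.5

Form C → anchor (Group A): v = (4.4/13.6)(83 − 72.2) + 11.3 = 14.79
anchor → Form D (Group B): y = (16.0/5.0)(14.79 − 10.3) + 79.1 = 93.5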